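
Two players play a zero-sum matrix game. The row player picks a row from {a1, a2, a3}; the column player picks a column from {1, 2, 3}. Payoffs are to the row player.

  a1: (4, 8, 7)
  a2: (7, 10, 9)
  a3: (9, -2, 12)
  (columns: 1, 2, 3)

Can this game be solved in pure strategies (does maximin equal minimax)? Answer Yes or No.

No

Row minima: a1 → 4, a2 → 7, a3 → -2; maximin = 7.
Column maxima: 1 → 9, 2 → 10, 3 → 12; minimax = 9.
7 ≠ 9, so no pure-strategy equilibrium exists.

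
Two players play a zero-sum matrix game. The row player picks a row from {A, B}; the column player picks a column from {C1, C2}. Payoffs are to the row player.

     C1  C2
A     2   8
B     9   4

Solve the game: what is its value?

Row minima: A → 2, B → 4; maximin = 4.
Column maxima: C1 → 9, C2 → 8; minimax = 8.
4 ≠ 8, so there is no saddle point; optimal play is mixed.
Let the row player play A with probability p. Expected payoff against C1: 2p + 9(1−p) = −7p + 9; against C2: 8p + 4(1−p) = 4p + 4.
Setting these equal: −7p + 9 = 4p + 4 ⇒ −11p = -5 ⇒ p = 5/11, and the value is (-7)·(5/11) + 9 = 64/11.
For the column player: with q = P(C1), equating A's and B's payoffs gives −6q + 8 = 5q + 4 ⇒ q = 4/11.

64/11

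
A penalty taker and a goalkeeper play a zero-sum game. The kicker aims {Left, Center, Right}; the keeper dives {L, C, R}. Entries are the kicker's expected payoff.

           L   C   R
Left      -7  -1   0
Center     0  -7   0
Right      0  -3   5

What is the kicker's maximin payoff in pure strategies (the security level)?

Row minima: Left → -7, Center → -7, Right → -3.
The best of these is -3.

-3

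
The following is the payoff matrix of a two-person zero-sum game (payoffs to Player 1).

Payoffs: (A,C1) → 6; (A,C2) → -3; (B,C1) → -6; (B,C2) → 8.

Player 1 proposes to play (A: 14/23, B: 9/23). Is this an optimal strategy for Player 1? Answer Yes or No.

Yes

Against C1 this mix gives (14/23)·6 + (9/23)·(-6) = 30/23.
Against C2 this mix gives (14/23)·(-3) + (9/23)·8 = 30/23.
All of Player 2's active replies (C1, C2) yield 30/23, and no column does worse for Player 1. The mix makes Player 2 indifferent and guarantees 30/23, so it is optimal.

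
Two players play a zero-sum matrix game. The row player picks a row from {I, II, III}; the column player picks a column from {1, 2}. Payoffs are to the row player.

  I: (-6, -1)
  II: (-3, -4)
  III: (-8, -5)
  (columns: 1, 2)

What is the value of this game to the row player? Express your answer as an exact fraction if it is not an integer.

-7/2

Row minima: I → -6, II → -4, III → -8; maximin = -4.
Column maxima: 1 → -3, 2 → -1; minimax = -3.
-4 ≠ -3, so there is no saddle point; optimal play is mixed.
III is strictly dominated by I, so the row player never plays it.
On the remaining 2×2 (I, II vs 1, 2):
Let the row player play I with probability p. Expected payoff against 1: (-6)p + (-3)(1−p) = −3p − 3; against 2: (-1)p + (-4)(1−p) = 3p − 4.
Setting these equal: −3p − 3 = 3p − 4 ⇒ −6p = -1 ⇒ p = 1/6, and the value is (-3)·(1/6) − 3 = -7/2.
For the column player: with q = P(1), equating I's and II's payoffs gives −5q − 1 = q − 4 ⇒ q = 1/2.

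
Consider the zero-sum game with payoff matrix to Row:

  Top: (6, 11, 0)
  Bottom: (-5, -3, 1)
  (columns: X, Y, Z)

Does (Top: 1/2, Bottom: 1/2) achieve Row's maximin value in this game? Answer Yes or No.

Yes

Against X this mix gives (1/2)·6 + (1/2)·(-5) = 1/2.
Against Y this mix gives (1/2)·11 + (1/2)·(-3) = 4.
Against Z this mix gives (1/2)·0 + (1/2)·1 = 1/2.
All of Column's active replies (X, Z) yield 1/2, and no column does worse for Row. The mix makes Column indifferent and guarantees 1/2, so it is optimal.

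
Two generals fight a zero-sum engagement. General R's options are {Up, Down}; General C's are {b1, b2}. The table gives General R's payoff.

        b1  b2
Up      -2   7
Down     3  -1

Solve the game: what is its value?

19/13

Row minima: Up → -2, Down → -1; maximin = -1.
Column maxima: b1 → 3, b2 → 7; minimax = 3.
-1 ≠ 3, so there is no saddle point; optimal play is mixed.
Let General R play Up with probability p. Expected payoff against b1: (-2)p + 3(1−p) = −5p + 3; against b2: 7p + (-1)(1−p) = 8p − 1.
Setting these equal: −5p + 3 = 8p − 1 ⇒ −13p = -4 ⇒ p = 4/13, and the value is (-5)·(4/13) + 3 = 19/13.
For General C: with q = P(b1), equating Up's and Down's payoffs gives −9q + 7 = 4q − 1 ⇒ q = 8/13.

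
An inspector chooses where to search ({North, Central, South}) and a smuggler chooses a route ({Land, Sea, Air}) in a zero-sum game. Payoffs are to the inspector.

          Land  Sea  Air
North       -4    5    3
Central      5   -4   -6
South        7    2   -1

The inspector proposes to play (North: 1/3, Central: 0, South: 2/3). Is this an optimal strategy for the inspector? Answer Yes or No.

No

Against Land this mix gives (1/3)·(-4) + (2/3)·7 = 10/3.
Against Sea this mix gives (1/3)·5 + (2/3)·2 = 3.
Against Air this mix gives (1/3)·3 + (2/3)·(-1) = 1/3.
The smuggler will play Air, holding the inspector to 1/3. Shifting weight toward the row that does better against Air would raise this floor (the equalizing mix achieves 17/15 against both Air and Land), so the proposed strategy is not optimal.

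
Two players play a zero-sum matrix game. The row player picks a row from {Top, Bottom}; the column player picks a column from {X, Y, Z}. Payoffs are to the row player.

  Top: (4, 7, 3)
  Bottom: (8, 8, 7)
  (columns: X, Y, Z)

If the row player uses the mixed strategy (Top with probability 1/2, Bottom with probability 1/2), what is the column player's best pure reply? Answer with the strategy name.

Z

If the column player plays X, the row player's expected payoff is (1/2)·4 + (1/2)·8 = 6.
If the column player plays Y, the row player's expected payoff is (1/2)·7 + (1/2)·8 = 15/2.
If the column player plays Z, the row player's expected payoff is (1/2)·3 + (1/2)·7 = 5.
The column player minimizes the row player's payoff; the smallest is 5, so the best response is Z.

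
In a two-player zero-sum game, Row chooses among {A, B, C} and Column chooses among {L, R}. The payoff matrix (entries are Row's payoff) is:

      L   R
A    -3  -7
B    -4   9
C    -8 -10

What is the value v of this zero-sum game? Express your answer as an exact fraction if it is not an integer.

-55/17

Row minima: A → -7, B → -4, C → -10; maximin = -4.
Column maxima: L → -3, R → 9; minimax = -3.
-4 ≠ -3, so there is no saddle point; optimal play is mixed.
C is strictly dominated by A, so Row never plays it.
On the remaining 2×2 (A, B vs L, R):
Let Row play A with probability p. Expected payoff against L: (-3)p + (-4)(1−p) = p − 4; against R: (-7)p + 9(1−p) = −16p + 9.
Setting these equal: p − 4 = −16p + 9 ⇒ 17p = 13 ⇒ p = 13/17, and the value is (1)·(13/17) − 4 = -55/17.
For Column: with q = P(L), equating A's and B's payoffs gives 4q − 7 = −13q + 9 ⇒ q = 16/17.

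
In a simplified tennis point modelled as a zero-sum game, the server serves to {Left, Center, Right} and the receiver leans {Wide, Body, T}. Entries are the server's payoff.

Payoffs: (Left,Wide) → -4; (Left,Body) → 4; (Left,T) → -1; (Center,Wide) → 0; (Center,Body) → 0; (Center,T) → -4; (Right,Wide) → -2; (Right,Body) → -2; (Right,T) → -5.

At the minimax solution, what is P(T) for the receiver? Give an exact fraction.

4/7

Row minima: Left → -4, Center → -4, Right → -5; maximin = -4.
Column maxima: Wide → 0, Body → 4, T → -1; minimax = -1.
-4 ≠ -1, so there is no saddle point; optimal play is mixed.
Right is strictly dominated by Center, so the server never plays it.
Body is strictly dominated by T (it gives the server strictly more in every row), so the receiver never plays it.
On the remaining 2×2 (Left, Center vs Wide, T):
Let the server play Left with probability p. Expected payoff against Wide: (-4)p + 0(1−p) = −4p; against T: (-1)p + (-4)(1−p) = 3p − 4.
Setting these equal: −4p = 3p − 4 ⇒ −7p = -4 ⇒ p = 4/7, and the value is (-4)·(4/7) = -16/7.
For the receiver: with q = P(Wide), equating Left's and Center's payoffs gives −3q − 1 = 4q − 4 ⇒ q = 3/7.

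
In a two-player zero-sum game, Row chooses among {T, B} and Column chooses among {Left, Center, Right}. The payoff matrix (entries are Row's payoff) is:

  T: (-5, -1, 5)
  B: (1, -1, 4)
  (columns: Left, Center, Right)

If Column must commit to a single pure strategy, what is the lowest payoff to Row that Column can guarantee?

Column maxima: Left → 1, Center → -1, Right → 5.
The smallest of these is -1.

-1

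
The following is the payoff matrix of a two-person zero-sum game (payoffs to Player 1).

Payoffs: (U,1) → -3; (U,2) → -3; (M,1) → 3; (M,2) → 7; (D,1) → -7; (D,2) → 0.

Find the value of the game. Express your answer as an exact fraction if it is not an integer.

Row minima: U → -3, M → 3, D → -7; maximin = 3.
Column maxima: 1 → 3, 2 → 7; minimax = 3.
Since maximin = minimax = 3, there is a saddle point and the value is 3.

3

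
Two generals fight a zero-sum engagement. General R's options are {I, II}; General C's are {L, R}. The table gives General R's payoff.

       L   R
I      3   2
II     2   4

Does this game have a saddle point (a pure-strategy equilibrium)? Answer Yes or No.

No

Row minima: I → 2, II → 2; maximin = 2.
Column maxima: L → 3, R → 4; minimax = 3.
2 ≠ 3, so no pure-strategy equilibrium exists.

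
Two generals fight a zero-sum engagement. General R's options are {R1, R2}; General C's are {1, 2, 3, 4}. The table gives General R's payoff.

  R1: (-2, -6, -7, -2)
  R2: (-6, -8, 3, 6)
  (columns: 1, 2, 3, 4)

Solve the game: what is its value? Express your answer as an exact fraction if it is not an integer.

Row minima: R1 → -7, R2 → -8; maximin = -7.
Column maxima: 1 → -2, 2 → -6, 3 → 3, 4 → 6; minimax = -6.
-7 ≠ -6, so there is no saddle point; optimal play is mixed.
1 is strictly dominated by 2 (it gives General R strictly more in every row), so General C never plays it.
4 is strictly dominated by 2 (it gives General R strictly more in every row), so General C never plays it.
On the remaining 2×2 (R1, R2 vs 2, 3):
Let General R play R1 with probability p. Expected payoff against 2: (-6)p + (-8)(1−p) = 2p − 8; against 3: (-7)p + 3(1−p) = −10p + 3.
Setting these equal: 2p − 8 = −10p + 3 ⇒ 12p = 11 ⇒ p = 11/12, and the value is (2)·(11/12) − 8 = -37/6.
For General C: with q = P(2), equating R1's and R2's payoffs gives q − 7 = −11q + 3 ⇒ q = 5/6.

-37/6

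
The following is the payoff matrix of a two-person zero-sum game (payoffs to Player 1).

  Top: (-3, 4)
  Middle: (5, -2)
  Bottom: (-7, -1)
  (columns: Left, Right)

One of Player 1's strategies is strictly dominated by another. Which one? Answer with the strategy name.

Top gives a strictly higher payoff than Bottom against every column: -3 > -7, 4 > -1.
So Bottom is strictly dominated and Player 1 never plays it.

Bottom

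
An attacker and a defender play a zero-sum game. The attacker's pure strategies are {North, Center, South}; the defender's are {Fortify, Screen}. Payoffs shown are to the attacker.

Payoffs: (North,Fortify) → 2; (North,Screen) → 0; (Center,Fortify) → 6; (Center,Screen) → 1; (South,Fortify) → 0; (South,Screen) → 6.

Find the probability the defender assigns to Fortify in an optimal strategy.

5/11

Row minima: North → 0, Center → 1, South → 0; maximin = 1.
Column maxima: Fortify → 6, Screen → 6; minimax = 6.
1 ≠ 6, so there is no saddle point; optimal play is mixed.
North is strictly dominated by Center, so the attacker never plays it.
On the remaining 2×2 (Center, South vs Fortify, Screen):
Let the attacker play Center with probability p. Expected payoff against Fortify: 6p + 0(1−p) = 6p; against Screen: 1p + 6(1−p) = −5p + 6.
Setting these equal: 6p = −5p + 6 ⇒ 11p = 6 ⇒ p = 6/11, and the value is (6)·(6/11) = 36/11.
For the defender: with q = P(Fortify), equating Center's and South's payoffs gives 5q + 1 = −6q + 6 ⇒ q = 5/11.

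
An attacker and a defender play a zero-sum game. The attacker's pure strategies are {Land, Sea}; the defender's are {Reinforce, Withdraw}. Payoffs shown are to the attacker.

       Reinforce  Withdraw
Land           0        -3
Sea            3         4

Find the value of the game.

3

Row minima: Land → -3, Sea → 3; maximin = 3.
Column maxima: Reinforce → 3, Withdraw → 4; minimax = 3.
Since maximin = minimax = 3, there is a saddle point and the value is 3.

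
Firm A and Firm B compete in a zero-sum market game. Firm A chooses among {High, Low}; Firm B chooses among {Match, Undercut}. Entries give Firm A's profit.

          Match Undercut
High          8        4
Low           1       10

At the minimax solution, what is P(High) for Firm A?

Row minima: High → 4, Low → 1; maximin = 4.
Column maxima: Match → 8, Undercut → 10; minimax = 8.
4 ≠ 8, so there is no saddle point; optimal play is mixed.
Let Firm A play High with probability p. Expected payoff against Match: 8p + 1(1−p) = 7p + 1; against Undercut: 4p + 10(1−p) = −6p + 10.
Setting these equal: 7p + 1 = −6p + 10 ⇒ 13p = 9 ⇒ p = 9/13, and the value is (7)·(9/13) + 1 = 76/13.
For Firm B: with q = P(Match), equating High's and Low's payoffs gives 4q + 4 = −9q + 10 ⇒ q = 6/13.

9/13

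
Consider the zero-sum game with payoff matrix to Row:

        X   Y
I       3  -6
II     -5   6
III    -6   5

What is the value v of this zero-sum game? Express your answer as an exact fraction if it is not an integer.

Row minima: I → -6, II → -5, III → -6; maximin = -5.
Column maxima: X → 3, Y → 6; minimax = 3.
-5 ≠ 3, so there is no saddle point; optimal play is mixed.
III is strictly dominated by II, so Row never plays it.
On the remaining 2×2 (I, II vs X, Y):
Let Row play I with probability p. Expected payoff against X: 3p + (-5)(1−p) = 8p − 5; against Y: (-6)p + 6(1−p) = −12p + 6.
Setting these equal: 8p − 5 = −12p + 6 ⇒ 20p = 11 ⇒ p = 11/20, and the value is (8)·(11/20) − 5 = -3/5.
For Column: with q = P(X), equating I's and II's payoffs gives 9q − 6 = −11q + 6 ⇒ q = 3/5.

-3/5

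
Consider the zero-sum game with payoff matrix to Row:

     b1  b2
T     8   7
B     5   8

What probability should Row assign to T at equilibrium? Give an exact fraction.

Row minima: T → 7, B → 5; maximin = 7.
Column maxima: b1 → 8, b2 → 8; minimax = 8.
7 ≠ 8, so there is no saddle point; optimal play is mixed.
Let Row play T with probability p. Expected payoff against b1: 8p + 5(1−p) = 3p + 5; against b2: 7p + 8(1−p) = −p + 8.
Setting these equal: 3p + 5 = −p + 8 ⇒ 4p = 3 ⇒ p = 3/4, and the value is (3)·(3/4) + 5 = 29/4.
For Column: with q = P(b1), equating T's and B's payoffs gives q + 7 = −3q + 8 ⇒ q = 1/4.

3/4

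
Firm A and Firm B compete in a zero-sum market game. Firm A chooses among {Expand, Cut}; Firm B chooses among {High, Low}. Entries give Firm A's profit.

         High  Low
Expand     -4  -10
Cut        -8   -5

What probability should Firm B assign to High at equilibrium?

5/9

Row minima: Expand → -10, Cut → -8; maximin = -8.
Column maxima: High → -4, Low → -5; minimax = -5.
-8 ≠ -5, so there is no saddle point; optimal play is mixed.
Let Firm A play Expand with probability p. Expected payoff against High: (-4)p + (-8)(1−p) = 4p − 8; against Low: (-10)p + (-5)(1−p) = −5p − 5.
Setting these equal: 4p − 8 = −5p − 5 ⇒ 9p = 3 ⇒ p = 1/3, and the value is (4)·(1/3) − 8 = -20/3.
For Firm B: with q = P(High), equating Expand's and Cut's payoffs gives 6q − 10 = −3q − 5 ⇒ q = 5/9.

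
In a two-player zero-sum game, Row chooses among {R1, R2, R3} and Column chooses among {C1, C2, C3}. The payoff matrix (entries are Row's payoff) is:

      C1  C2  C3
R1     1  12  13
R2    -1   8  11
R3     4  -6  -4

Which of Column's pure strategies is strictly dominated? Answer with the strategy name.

C3

C2 holds Row's payoff strictly below C3 in every row: 12 < 13, 8 < 11, -6 < -4.
So C3 is strictly dominated for Column.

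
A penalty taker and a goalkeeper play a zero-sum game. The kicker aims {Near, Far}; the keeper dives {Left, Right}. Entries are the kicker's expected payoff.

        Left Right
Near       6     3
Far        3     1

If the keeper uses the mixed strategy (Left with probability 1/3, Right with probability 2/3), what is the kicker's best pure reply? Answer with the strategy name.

Expected payoff of Near: (1/3)·6 + (2/3)·3 = 4.
Expected payoff of Far: (1/3)·3 + (2/3)·1 = 5/3.
The largest is 4, so the kicker's best response is Near.

Near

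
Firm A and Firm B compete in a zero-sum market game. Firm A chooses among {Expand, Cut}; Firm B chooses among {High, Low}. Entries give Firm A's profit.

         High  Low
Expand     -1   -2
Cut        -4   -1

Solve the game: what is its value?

Row minima: Expand → -2, Cut → -4; maximin = -2.
Column maxima: High → -1, Low → -1; minimax = -1.
-2 ≠ -1, so there is no saddle point; optimal play is mixed.
Let Firm A play Expand with probability p. Expected payoff against High: (-1)p + (-4)(1−p) = 3p − 4; against Low: (-2)p + (-1)(1−p) = −p − 1.
Setting these equal: 3p − 4 = −p − 1 ⇒ 4p = 3 ⇒ p = 3/4, and the value is (3)·(3/4) − 4 = -7/4.
For Firm B: with q = P(High), equating Expand's and Cut's payoffs gives q − 2 = −3q − 1 ⇒ q = 1/4.

-7/4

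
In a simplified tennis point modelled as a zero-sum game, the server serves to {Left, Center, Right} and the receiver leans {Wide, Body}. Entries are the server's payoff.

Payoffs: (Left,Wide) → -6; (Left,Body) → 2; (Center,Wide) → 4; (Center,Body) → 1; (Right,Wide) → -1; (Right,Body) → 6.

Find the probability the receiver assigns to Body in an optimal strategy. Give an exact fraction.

1/2

Row minima: Left → -6, Center → 1, Right → -1; maximin = 1.
Column maxima: Wide → 4, Body → 6; minimax = 4.
1 ≠ 4, so there is no saddle point; optimal play is mixed.
Left is strictly dominated by Right, so the server never plays it.
On the remaining 2×2 (Center, Right vs Wide, Body):
Let the server play Center with probability p. Expected payoff against Wide: 4p + (-1)(1−p) = 5p − 1; against Body: 1p + 6(1−p) = −5p + 6.
Setting these equal: 5p − 1 = −5p + 6 ⇒ 10p = 7 ⇒ p = 7/10, and the value is (5)·(7/10) − 1 = 5/2.
For the receiver: with q = P(Wide), equating Center's and Right's payoffs gives 3q + 1 = −7q + 6 ⇒ q = 1/2.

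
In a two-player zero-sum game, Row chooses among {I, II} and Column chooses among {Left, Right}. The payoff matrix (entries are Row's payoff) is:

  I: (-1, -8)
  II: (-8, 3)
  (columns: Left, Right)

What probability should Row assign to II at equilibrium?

Row minima: I → -8, II → -8; maximin = -8.
Column maxima: Left → -1, Right → 3; minimax = -1.
-8 ≠ -1, so there is no saddle point; optimal play is mixed.
Let Row play I with probability p. Expected payoff against Left: (-1)p + (-8)(1−p) = 7p − 8; against Right: (-8)p + 3(1−p) = −11p + 3.
Setting these equal: 7p − 8 = −11p + 3 ⇒ 18p = 11 ⇒ p = 11/18, and the value is (7)·(11/18) − 8 = -67/18.
For Column: with q = P(Left), equating I's and II's payoffs gives 7q − 8 = −11q + 3 ⇒ q = 11/18.

7/18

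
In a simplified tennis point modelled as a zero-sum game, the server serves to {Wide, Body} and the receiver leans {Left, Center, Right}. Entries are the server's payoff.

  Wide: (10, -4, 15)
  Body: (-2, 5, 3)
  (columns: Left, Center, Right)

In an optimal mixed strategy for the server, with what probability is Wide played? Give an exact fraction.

Row minima: Wide → -4, Body → -2; maximin = -2.
Column maxima: Left → 10, Center → 5, Right → 15; minimax = 5.
-2 ≠ 5, so there is no saddle point; optimal play is mixed.
Right is strictly dominated by Left (it gives the server strictly more in every row), so the receiver never plays it.
On the remaining 2×2 (Wide, Body vs Left, Center):
Let the server play Wide with probability p. Expected payoff against Left: 10p + (-2)(1−p) = 12p − 2; against Center: (-4)p + 5(1−p) = −9p + 5.
Setting these equal: 12p − 2 = −9p + 5 ⇒ 21p = 7 ⇒ p = 1/3, and the value is (12)·(1/3) − 2 = 2.
For the receiver: with q = P(Left), equating Wide's and Body's payoffs gives 14q − 4 = −7q + 5 ⇒ q = 3/7.

1/3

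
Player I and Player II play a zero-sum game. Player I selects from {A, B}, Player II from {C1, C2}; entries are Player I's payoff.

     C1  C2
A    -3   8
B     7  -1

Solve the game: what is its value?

Row minima: A → -3, B → -1; maximin = -1.
Column maxima: C1 → 7, C2 → 8; minimax = 7.
-1 ≠ 7, so there is no saddle point; optimal play is mixed.
Let Player I play A with probability p. Expected payoff against C1: (-3)p + 7(1−p) = −10p + 7; against C2: 8p + (-1)(1−p) = 9p − 1.
Setting these equal: −10p + 7 = 9p − 1 ⇒ −19p = -8 ⇒ p = 8/19, and the value is (-10)·(8/19) + 7 = 53/19.
For Player II: with q = P(C1), equating A's and B's payoffs gives −11q + 8 = 8q − 1 ⇒ q = 9/19.

53/19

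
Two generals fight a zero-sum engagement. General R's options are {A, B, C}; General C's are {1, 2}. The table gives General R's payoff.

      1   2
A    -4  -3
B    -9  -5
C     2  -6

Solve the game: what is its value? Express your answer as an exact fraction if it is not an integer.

Row minima: A → -4, B → -9, C → -6; maximin = -4.
Column maxima: 1 → 2, 2 → -3; minimax = -3.
-4 ≠ -3, so there is no saddle point; optimal play is mixed.
B is strictly dominated by A, so General R never plays it.
On the remaining 2×2 (A, C vs 1, 2):
Let General R play A with probability p. Expected payoff against 1: (-4)p + 2(1−p) = −6p + 2; against 2: (-3)p + (-6)(1−p) = 3p − 6.
Setting these equal: −6p + 2 = 3p − 6 ⇒ −9p = -8 ⇒ p = 8/9, and the value is (-6)·(8/9) + 2 = -10/3.
For General C: with q = P(1), equating A's and C's payoffs gives −q − 3 = 8q − 6 ⇒ q = 1/3.

-10/3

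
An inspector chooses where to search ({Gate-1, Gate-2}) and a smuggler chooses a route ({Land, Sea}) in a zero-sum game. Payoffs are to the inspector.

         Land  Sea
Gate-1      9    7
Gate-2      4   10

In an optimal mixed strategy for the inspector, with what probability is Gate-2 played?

Row minima: Gate-1 → 7, Gate-2 → 4; maximin = 7.
Column maxima: Land → 9, Sea → 10; minimax = 9.
7 ≠ 9, so there is no saddle point; optimal play is mixed.
Let the inspector play Gate-1 with probability p. Expected payoff against Land: 9p + 4(1−p) = 5p + 4; against Sea: 7p + 10(1−p) = −3p + 10.
Setting these equal: 5p + 4 = −3p + 10 ⇒ 8p = 6 ⇒ p = 3/4, and the value is (5)·(3/4) + 4 = 31/4.
For the smuggler: with q = P(Land), equating Gate-1's and Gate-2's payoffs gives 2q + 7 = −6q + 10 ⇒ q = 3/8.

1/4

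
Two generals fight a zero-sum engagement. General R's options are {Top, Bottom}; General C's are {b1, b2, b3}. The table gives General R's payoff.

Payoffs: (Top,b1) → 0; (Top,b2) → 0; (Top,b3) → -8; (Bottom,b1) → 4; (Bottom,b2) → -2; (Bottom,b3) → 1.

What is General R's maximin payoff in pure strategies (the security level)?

Row minima: Top → -8, Bottom → -2.
The best of these is -2.

-2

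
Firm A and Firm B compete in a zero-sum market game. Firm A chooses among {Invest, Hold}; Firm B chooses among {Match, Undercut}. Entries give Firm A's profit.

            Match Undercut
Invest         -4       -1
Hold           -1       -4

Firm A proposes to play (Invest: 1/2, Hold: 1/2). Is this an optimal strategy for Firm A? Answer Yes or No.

Against Match this mix gives (1/2)·(-4) + (1/2)·(-1) = -5/2.
Against Undercut this mix gives (1/2)·(-1) + (1/2)·(-4) = -5/2.
All of Firm B's active replies (Match, Undercut) yield -5/2, and no column does worse for Firm A. The mix makes Firm B indifferent and guarantees -5/2, so it is optimal.

Yes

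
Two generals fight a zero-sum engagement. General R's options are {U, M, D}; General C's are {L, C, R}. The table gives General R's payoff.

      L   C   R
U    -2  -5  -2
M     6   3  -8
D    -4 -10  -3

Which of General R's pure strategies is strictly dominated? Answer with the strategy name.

U gives a strictly higher payoff than D against every column: -2 > -4, -5 > -10, -2 > -3.
So D is strictly dominated and General R never plays it.

D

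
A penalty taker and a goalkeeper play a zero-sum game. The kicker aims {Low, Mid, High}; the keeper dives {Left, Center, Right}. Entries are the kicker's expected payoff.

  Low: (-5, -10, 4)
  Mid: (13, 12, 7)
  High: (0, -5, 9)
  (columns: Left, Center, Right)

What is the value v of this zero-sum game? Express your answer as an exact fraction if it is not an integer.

Row minima: Low → -10, Mid → 7, High → -5; maximin = 7.
Column maxima: Left → 13, Center → 12, Right → 9; minimax = 9.
7 ≠ 9, so there is no saddle point; optimal play is mixed.
Low is strictly dominated by Mid, so the kicker never plays it.
Left is strictly dominated by Center (it gives the kicker strictly more in every row), so the keeper never plays it.
On the remaining 2×2 (Mid, High vs Center, Right):
Let the kicker play Mid with probability p. Expected payoff against Center: 12p + (-5)(1−p) = 17p − 5; against Right: 7p + 9(1−p) = −2p + 9.
Setting these equal: 17p − 5 = −2p + 9 ⇒ 19p = 14 ⇒ p = 14/19, and the value is (17)·(14/19) − 5 = 143/19.
For the keeper: with q = P(Center), equating Mid's and High's payoffs gives 5q + 7 = −14q + 9 ⇒ q = 2/19.

143/19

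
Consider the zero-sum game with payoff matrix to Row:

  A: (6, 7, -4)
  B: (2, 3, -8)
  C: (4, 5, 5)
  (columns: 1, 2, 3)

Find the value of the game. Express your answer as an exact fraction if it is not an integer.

46/11

Row minima: A → -4, B → -8, C → 4; maximin = 4.
Column maxima: 1 → 6, 2 → 7, 3 → 5; minimax = 5.
4 ≠ 5, so there is no saddle point; optimal play is mixed.
B is strictly dominated by A, so Row never plays it.
2 is strictly dominated by 1 (it gives Row strictly more in every row), so Column never plays it.
On the remaining 2×2 (A, C vs 1, 3):
Let Row play A with probability p. Expected payoff against 1: 6p + 4(1−p) = 2p + 4; against 3: (-4)p + 5(1−p) = −9p + 5.
Setting these equal: 2p + 4 = −9p + 5 ⇒ 11p = 1 ⇒ p = 1/11, and the value is (2)·(1/11) + 4 = 46/11.
For Column: with q = P(1), equating A's and C's payoffs gives 10q − 4 = −q + 5 ⇒ q = 9/11.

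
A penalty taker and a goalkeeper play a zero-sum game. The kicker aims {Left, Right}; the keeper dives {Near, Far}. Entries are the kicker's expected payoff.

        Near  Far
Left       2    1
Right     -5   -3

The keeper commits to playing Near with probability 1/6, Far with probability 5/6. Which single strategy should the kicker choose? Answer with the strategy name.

Expected payoff of Left: (1/6)·2 + (5/6)·1 = 7/6.
Expected payoff of Right: (1/6)·(-5) + (5/6)·(-3) = -10/3.
The largest is 7/6, so the kicker's best response is Left.

Left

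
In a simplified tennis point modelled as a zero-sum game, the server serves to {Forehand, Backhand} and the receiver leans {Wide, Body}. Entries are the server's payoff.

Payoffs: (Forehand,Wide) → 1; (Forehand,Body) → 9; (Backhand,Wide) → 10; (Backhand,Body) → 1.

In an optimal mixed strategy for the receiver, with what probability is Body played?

Row minima: Forehand → 1, Backhand → 1; maximin = 1.
Column maxima: Wide → 10, Body → 9; minimax = 9.
1 ≠ 9, so there is no saddle point; optimal play is mixed.
Let the server play Forehand with probability p. Expected payoff against Wide: 1p + 10(1−p) = −9p + 10; against Body: 9p + 1(1−p) = 8p + 1.
Setting these equal: −9p + 10 = 8p + 1 ⇒ −17p = -9 ⇒ p = 9/17, and the value is (-9)·(9/17) + 10 = 89/17.
For the receiver: with q = P(Wide), equating Forehand's and Backhand's payoffs gives −8q + 9 = 9q + 1 ⇒ q = 8/17.

9/17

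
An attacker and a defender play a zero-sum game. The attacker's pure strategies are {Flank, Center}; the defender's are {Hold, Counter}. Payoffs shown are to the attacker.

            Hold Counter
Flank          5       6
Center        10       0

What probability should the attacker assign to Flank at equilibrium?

10/11

Row minima: Flank → 5, Center → 0; maximin = 5.
Column maxima: Hold → 10, Counter → 6; minimax = 6.
5 ≠ 6, so there is no saddle point; optimal play is mixed.
Let the attacker play Flank with probability p. Expected payoff against Hold: 5p + 10(1−p) = −5p + 10; against Counter: 6p + 0(1−p) = 6p.
Setting these equal: −5p + 10 = 6p ⇒ −11p = -10 ⇒ p = 10/11, and the value is (-5)·(10/11) + 10 = 60/11.
For the defender: with q = P(Hold), equating Flank's and Center's payoffs gives −q + 6 = 10q ⇒ q = 6/11.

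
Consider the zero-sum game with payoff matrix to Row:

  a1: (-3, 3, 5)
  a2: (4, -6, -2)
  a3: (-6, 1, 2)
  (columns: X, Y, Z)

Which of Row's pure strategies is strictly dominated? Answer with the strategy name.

a1 gives a strictly higher payoff than a3 against every column: -3 > -6, 3 > 1, 5 > 2.
So a3 is strictly dominated and Row never plays it.

a3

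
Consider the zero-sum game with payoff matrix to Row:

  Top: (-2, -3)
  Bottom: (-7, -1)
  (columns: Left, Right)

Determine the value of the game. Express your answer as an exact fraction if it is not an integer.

Row minima: Top → -3, Bottom → -7; maximin = -3.
Column maxima: Left → -2, Right → -1; minimax = -2.
-3 ≠ -2, so there is no saddle point; optimal play is mixed.
Let Row play Top with probability p. Expected payoff against Left: (-2)p + (-7)(1−p) = 5p − 7; against Right: (-3)p + (-1)(1−p) = −2p − 1.
Setting these equal: 5p − 7 = −2p − 1 ⇒ 7p = 6 ⇒ p = 6/7, and the value is (5)·(6/7) − 7 = -19/7.
For Column: with q = P(Left), equating Top's and Bottom's payoffs gives q − 3 = −6q − 1 ⇒ q = 2/7.

-19/7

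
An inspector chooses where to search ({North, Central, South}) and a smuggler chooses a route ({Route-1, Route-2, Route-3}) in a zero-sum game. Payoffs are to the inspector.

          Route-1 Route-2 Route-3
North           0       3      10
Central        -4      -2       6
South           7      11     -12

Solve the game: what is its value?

70/29

Row minima: North → 0, Central → -4, South → -12; maximin = 0.
Column maxima: Route-1 → 7, Route-2 → 11, Route-3 → 10; minimax = 7.
0 ≠ 7, so there is no saddle point; optimal play is mixed.
Central is strictly dominated by North, so the inspector never plays it.
Route-2 is strictly dominated by Route-1 (it gives the inspector strictly more in every row), so the smuggler never plays it.
On the remaining 2×2 (North, South vs Route-1, Route-3):
Let the inspector play North with probability p. Expected payoff against Route-1: 0p + 7(1−p) = −7p + 7; against Route-3: 10p + (-12)(1−p) = 22p − 12.
Setting these equal: −7p + 7 = 22p − 12 ⇒ −29p = -19 ⇒ p = 19/29, and the value is (-7)·(19/29) + 7 = 70/29.
For the smuggler: with q = P(Route-1), equating North's and South's payoffs gives −10q + 10 = 19q − 12 ⇒ q = 22/29.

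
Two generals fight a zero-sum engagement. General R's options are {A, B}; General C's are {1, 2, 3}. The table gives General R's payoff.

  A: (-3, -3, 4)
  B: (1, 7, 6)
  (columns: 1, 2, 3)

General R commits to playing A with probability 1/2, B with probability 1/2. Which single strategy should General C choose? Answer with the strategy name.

If General C plays 1, General R's expected payoff is (1/2)·(-3) + (1/2)·1 = -1.
If General C plays 2, General R's expected payoff is (1/2)·(-3) + (1/2)·7 = 2.
If General C plays 3, General R's expected payoff is (1/2)·4 + (1/2)·6 = 5.
General C minimizes General R's payoff; the smallest is -1, so the best response is 1.

1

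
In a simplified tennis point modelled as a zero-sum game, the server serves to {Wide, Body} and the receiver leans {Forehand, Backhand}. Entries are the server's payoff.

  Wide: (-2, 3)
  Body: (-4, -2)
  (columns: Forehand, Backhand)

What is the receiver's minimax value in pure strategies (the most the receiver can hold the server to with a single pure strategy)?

Column maxima: Forehand → -2, Backhand → 3.
The smallest of these is -2.

-2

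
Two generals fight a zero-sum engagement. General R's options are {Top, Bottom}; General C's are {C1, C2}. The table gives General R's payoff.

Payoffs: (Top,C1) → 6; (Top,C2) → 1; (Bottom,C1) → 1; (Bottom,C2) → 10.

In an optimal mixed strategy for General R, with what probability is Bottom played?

5/14

Row minima: Top → 1, Bottom → 1; maximin = 1.
Column maxima: C1 → 6, C2 → 10; minimax = 6.
1 ≠ 6, so there is no saddle point; optimal play is mixed.
Let General R play Top with probability p. Expected payoff against C1: 6p + 1(1−p) = 5p + 1; against C2: 1p + 10(1−p) = −9p + 10.
Setting these equal: 5p + 1 = −9p + 10 ⇒ 14p = 9 ⇒ p = 9/14, and the value is (5)·(9/14) + 1 = 59/14.
For General C: with q = P(C1), equating Top's and Bottom's payoffs gives 5q + 1 = −9q + 10 ⇒ q = 9/14.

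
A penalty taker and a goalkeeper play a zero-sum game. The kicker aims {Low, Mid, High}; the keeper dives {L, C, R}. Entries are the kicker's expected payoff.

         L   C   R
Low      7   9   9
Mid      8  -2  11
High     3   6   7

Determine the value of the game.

43/6

Row minima: Low → 7, Mid → -2, High → 3; maximin = 7.
Column maxima: L → 8, C → 9, R → 11; minimax = 8.
7 ≠ 8, so there is no saddle point; optimal play is mixed.
High is strictly dominated by Low, so the kicker never plays it.
R is strictly dominated by L (it gives the kicker strictly more in every row), so the keeper never plays it.
On the remaining 2×2 (Low, Mid vs L, C):
Let the kicker play Low with probability p. Expected payoff against L: 7p + 8(1−p) = −p + 8; against C: 9p + (-2)(1−p) = 11p − 2.
Setting these equal: −p + 8 = 11p − 2 ⇒ −12p = -10 ⇒ p = 5/6, and the value is (-1)·(5/6) + 8 = 43/6.
For the keeper: with q = P(L), equating Low's and Mid's payoffs gives −2q + 9 = 10q − 2 ⇒ q = 11/12.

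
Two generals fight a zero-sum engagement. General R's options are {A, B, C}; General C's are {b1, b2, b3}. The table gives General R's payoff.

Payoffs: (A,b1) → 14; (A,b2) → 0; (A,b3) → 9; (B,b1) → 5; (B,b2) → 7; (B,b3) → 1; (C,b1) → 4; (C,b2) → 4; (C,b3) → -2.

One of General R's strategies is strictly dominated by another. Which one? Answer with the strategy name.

B gives a strictly higher payoff than C against every column: 5 > 4, 7 > 4, 1 > -2.
So C is strictly dominated and General R never plays it.

C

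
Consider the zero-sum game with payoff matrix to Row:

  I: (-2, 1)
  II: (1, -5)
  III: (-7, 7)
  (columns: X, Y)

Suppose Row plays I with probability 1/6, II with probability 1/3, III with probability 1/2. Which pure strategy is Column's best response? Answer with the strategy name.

X

If Column plays X, Row's expected payoff is (1/6)·(-2) + (1/3)·1 + (1/2)·(-7) = -7/2.
If Column plays Y, Row's expected payoff is (1/6)·1 + (1/3)·(-5) + (1/2)·7 = 2.
Column minimizes Row's payoff; the smallest is -7/2, so the best response is X.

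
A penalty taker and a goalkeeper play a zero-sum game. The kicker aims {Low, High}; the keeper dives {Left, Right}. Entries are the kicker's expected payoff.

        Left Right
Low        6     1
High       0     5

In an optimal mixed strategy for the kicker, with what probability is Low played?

Row minima: Low → 1, High → 0; maximin = 1.
Column maxima: Left → 6, Right → 5; minimax = 5.
1 ≠ 5, so there is no saddle point; optimal play is mixed.
Let the kicker play Low with probability p. Expected payoff against Left: 6p + 0(1−p) = 6p; against Right: 1p + 5(1−p) = −4p + 5.
Setting these equal: 6p = −4p + 5 ⇒ 10p = 5 ⇒ p = 1/2, and the value is (6)·(1/2) = 3.
For the keeper: with q = P(Left), equating Low's and High's payoffs gives 5q + 1 = −5q + 5 ⇒ q = 2/5.

1/2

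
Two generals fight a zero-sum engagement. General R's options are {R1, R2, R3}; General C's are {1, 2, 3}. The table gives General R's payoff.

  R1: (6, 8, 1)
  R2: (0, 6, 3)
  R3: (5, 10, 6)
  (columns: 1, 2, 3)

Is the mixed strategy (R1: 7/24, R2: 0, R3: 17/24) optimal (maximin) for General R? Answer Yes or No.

No

Against 1 this mix gives (7/24)·6 + (17/24)·5 = 127/24.
Against 2 this mix gives (7/24)·8 + (17/24)·10 = 113/12.
Against 3 this mix gives (7/24)·1 + (17/24)·6 = 109/24.
General C will play 3, holding General R to 109/24. Shifting weight toward the row that does better against 3 would raise this floor (the equalizing mix achieves 31/6 against both 3 and 1), so the proposed strategy is not optimal.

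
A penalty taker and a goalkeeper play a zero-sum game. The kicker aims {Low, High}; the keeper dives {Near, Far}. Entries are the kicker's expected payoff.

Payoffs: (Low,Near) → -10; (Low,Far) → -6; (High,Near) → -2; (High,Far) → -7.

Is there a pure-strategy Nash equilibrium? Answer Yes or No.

No

Row minima: Low → -10, High → -7; maximin = -7.
Column maxima: Near → -2, Far → -6; minimax = -6.
-7 ≠ -6, so no pure-strategy equilibrium exists.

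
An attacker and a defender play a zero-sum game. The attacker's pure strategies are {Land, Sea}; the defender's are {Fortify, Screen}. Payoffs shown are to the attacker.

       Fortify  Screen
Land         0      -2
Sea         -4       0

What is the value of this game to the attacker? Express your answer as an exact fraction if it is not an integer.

-4/3

Row minima: Land → -2, Sea → -4; maximin = -2.
Column maxima: Fortify → 0, Screen → 0; minimax = 0.
-2 ≠ 0, so there is no saddle point; optimal play is mixed.
Let the attacker play Land with probability p. Expected payoff against Fortify: 0p + (-4)(1−p) = 4p − 4; against Screen: (-2)p + 0(1−p) = −2p.
Setting these equal: 4p − 4 = −2p ⇒ 6p = 4 ⇒ p = 2/3, and the value is (4)·(2/3) − 4 = -4/3.
For the defender: with q = P(Fortify), equating Land's and Sea's payoffs gives 2q − 2 = −4q ⇒ q = 1/3.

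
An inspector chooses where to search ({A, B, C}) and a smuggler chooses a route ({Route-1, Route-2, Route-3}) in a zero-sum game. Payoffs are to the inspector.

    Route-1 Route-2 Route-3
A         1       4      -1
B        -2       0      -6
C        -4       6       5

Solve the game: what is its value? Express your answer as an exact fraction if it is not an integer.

1/11

Row minima: A → -1, B → -6, C → -4; maximin = -1.
Column maxima: Route-1 → 1, Route-2 → 6, Route-3 → 5; minimax = 1.
-1 ≠ 1, so there is no saddle point; optimal play is mixed.
B is strictly dominated by A, so the inspector never plays it.
Route-2 is strictly dominated by Route-1 (it gives the inspector strictly more in every row), so the smuggler never plays it.
On the remaining 2×2 (A, C vs Route-1, Route-3):
Let the inspector play A with probability p. Expected payoff against Route-1: 1p + (-4)(1−p) = 5p − 4; against Route-3: (-1)p + 5(1−p) = −6p + 5.
Setting these equal: 5p − 4 = −6p + 5 ⇒ 11p = 9 ⇒ p = 9/11, and the value is (5)·(9/11) − 4 = 1/11.
For the smuggler: with q = P(Route-1), equating A's and C's payoffs gives 2q − 1 = −9q + 5 ⇒ q = 6/11.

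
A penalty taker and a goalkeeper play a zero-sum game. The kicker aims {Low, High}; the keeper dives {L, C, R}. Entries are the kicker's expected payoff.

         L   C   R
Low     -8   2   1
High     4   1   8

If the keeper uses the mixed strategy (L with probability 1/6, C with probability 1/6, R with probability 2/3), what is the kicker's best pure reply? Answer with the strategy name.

High

Expected payoff of Low: (1/6)·(-8) + (1/6)·2 + (2/3)·1 = -1/3.
Expected payoff of High: (1/6)·4 + (1/6)·1 + (2/3)·8 = 37/6.
The largest is 37/6, so the kicker's best response is High.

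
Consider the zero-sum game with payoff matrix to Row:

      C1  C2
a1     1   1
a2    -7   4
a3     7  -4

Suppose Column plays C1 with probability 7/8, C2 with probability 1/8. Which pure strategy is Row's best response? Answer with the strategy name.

Expected payoff of a1: (7/8)·1 + (1/8)·1 = 1.
Expected payoff of a2: (7/8)·(-7) + (1/8)·4 = -45/8.
Expected payoff of a3: (7/8)·7 + (1/8)·(-4) = 45/8.
The largest is 45/8, so Row's best response is a3.

a3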